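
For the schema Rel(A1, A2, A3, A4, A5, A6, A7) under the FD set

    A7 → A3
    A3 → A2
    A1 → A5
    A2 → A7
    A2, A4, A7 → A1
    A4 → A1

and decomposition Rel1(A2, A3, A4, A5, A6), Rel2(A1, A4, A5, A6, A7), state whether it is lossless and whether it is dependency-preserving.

Lossless test: (A4, A5, A6)⁺ = {A1, A4, A5, A6}, which is a superkey of neither fragment — lossy.
Dependency preservation: the restricted closure of {A7} across the fragments never reaches {A3}, so A7 → A3 cannot be enforced without a join — not preserved.

lossy and not dependency-preserving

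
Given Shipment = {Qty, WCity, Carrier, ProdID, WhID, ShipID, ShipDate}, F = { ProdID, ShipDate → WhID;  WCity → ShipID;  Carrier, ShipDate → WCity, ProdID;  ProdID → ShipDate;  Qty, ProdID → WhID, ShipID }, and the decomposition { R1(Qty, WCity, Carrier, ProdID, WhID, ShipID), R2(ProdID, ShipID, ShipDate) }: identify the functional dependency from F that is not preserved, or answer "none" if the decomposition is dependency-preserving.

Check Carrier, ShipDate → WCity, ProdID: no single fragment contains all of {WCity, Carrier, ProdID, ShipDate}, and the restricted closure of {Carrier, ShipDate} across the fragments never reaches {WCity, ProdID}.
ProdID, ShipDate → WhID is preserved.
WCity → ShipID is preserved.
ProdID → ShipDate is preserved.
Qty, ProdID → WhID, ShipID is preserved.

Carrier, ShipDate → WCity, ProdID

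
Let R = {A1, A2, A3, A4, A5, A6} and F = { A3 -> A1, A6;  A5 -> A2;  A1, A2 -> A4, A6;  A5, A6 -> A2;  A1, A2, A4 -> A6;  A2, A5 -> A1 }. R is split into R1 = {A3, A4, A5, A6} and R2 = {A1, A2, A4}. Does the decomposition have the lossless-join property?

No

Common attributes: R1 ∩ R2 = {A4}.
No dependency enlarges {A4}, so (A4)⁺ = {A4}.
The closure contains neither all of R1 = {A3, A4, A5, A6} nor all of R2 = {A1, A2, A4}, so the common attributes are not a superkey of either fragment. The join is lossy.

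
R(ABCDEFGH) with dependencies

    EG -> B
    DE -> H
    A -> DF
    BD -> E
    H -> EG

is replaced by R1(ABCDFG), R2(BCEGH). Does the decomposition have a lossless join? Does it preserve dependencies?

lossy and not dependency-preserving

Lossless test: (BCG)⁺ = {BCG}, which is a superkey of neither fragment — lossy.
Dependency preservation: the restricted closure of {DE} across the fragments never reaches {H}, so DE → H cannot be enforced without a join — not preserved.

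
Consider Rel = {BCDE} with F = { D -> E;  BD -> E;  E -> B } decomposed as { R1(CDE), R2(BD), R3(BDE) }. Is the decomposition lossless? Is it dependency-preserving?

lossless and dependency-preserving

Lossless test (chase): Rows 1 and 2 agree on D; apply D→E and equate their E entries. Rows 1 and 2 agree on E; apply E→B and equate their B entries. Row 1 is now all distinguished symbols — the join is lossless.
Dependency preservation: every FD's attributes lie within a single fragment, so each can be enforced locally — preserved.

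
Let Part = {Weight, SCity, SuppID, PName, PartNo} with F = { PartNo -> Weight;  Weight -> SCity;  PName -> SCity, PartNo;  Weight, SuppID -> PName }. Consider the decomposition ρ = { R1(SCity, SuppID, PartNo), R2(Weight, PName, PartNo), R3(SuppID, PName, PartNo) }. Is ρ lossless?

Chase test. Columns are Weight, SCity, SuppID, PName, PartNo; row i has aⱼ where attribute j ∈ Ri, else bᵢⱼ.
Initial tableau (one row per fragment):
  row 1: b11 a2 a3 b14 a5
  row 2: a1 b22 b23 a4 a5
  row 3: b31 b32 a3 a4 a5
Rows 1 and 2 agree on PartNo; apply PartNo→Weight and equate their Weight entries.
Rows 1 and 3 agree on PartNo; apply PartNo→Weight and equate their Weight entries.
Rows 1 and 2 agree on Weight; apply Weight→SCity and equate their SCity entries.
Rows 1 and 3 agree on Weight; apply Weight→SCity and equate their SCity entries.
Rows 1 and 3 agree on Weight, SuppID; apply Weight, SuppID→PName and equate their PName entries.
Row 1 is now all distinguished symbols — the join is lossless.

Yes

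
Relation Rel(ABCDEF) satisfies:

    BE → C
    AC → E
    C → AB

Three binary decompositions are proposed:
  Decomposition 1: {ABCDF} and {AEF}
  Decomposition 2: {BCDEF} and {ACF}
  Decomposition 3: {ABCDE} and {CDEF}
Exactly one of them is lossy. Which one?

Decomposition 1

Decomposition 1: common = {AF}, closure = {AF} → lossy.
Decomposition 2: common = {CF}, closure = {ABCEF} → lossless.
Decomposition 3: common = {CDE}, closure = {ABCDE} → lossless.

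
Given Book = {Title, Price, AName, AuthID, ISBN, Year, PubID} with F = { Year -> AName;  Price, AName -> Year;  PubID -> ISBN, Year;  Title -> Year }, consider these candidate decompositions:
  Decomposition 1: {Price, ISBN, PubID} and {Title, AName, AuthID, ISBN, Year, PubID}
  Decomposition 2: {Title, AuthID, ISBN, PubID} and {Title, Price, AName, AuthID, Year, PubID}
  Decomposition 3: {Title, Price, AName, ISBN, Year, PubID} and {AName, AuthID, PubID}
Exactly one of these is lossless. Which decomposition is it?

Decomposition 2

Decomposition 1: common = {ISBN, PubID}, closure = {AName, ISBN, Year, PubID} → lossy.
Decomposition 2: common = {Title, AuthID, PubID}, closure = {Title, AName, AuthID, ISBN, Year, PubID} → lossless.
Decomposition 3: common = {AName, PubID}, closure = {AName, ISBN, Year, PubID} → lossy.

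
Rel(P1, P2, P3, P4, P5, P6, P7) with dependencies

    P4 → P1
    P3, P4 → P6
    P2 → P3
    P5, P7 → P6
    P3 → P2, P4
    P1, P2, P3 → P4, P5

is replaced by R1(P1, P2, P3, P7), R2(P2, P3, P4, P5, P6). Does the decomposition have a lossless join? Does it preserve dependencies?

Lossless test: (P2, P3)⁺ = {P1, P2, P3, P4, P5, P6}, which contains all of one fragment — lossless.
Dependency preservation: the restricted closure of {P4} across the fragments never reaches {P1}, so P4 → P1 cannot be enforced without a join — not preserved.

lossless but not dependency-preserving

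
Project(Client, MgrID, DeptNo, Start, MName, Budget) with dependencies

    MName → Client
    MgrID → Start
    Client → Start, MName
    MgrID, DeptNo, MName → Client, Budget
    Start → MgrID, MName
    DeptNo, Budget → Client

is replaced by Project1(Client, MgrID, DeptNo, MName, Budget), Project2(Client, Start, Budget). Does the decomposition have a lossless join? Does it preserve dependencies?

Lossless test: (Client, Budget)⁺ = {Client, MgrID, Start, MName, Budget}, which contains all of one fragment — lossless.
Dependency preservation: MgrID → Start; Client → Start, MName; Start → MgrID, MName are not contained in any single fragment, but the restricted closure of each left-hand side across the fragments still reaches the right-hand side; the remaining FDs each lie inside some fragment. All dependencies are preserved.

lossless and dependency-preserving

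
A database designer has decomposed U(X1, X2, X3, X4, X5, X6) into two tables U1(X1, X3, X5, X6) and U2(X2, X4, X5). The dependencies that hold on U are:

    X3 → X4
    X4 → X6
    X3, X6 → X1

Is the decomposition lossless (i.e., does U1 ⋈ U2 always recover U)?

Common attributes: U1 ∩ U2 = {X5}.
No dependency enlarges {X5}, so (X5)⁺ = {X5}.
The closure contains neither all of U1 = {X1, X3, X5, X6} nor all of U2 = {X2, X4, X5}, so the common attributes are not a superkey of either fragment. The join is lossy.

No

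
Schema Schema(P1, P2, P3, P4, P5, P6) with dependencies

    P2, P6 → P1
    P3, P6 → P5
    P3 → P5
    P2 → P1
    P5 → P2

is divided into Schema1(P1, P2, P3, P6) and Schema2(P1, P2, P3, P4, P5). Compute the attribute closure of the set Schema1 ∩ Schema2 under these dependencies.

Schema1 ∩ Schema2 = {P1, P2, P3}.
P3 → P5 applies, adding P5
Closure: {P1, P2, P3, P5}.

P1, P2, P3, P5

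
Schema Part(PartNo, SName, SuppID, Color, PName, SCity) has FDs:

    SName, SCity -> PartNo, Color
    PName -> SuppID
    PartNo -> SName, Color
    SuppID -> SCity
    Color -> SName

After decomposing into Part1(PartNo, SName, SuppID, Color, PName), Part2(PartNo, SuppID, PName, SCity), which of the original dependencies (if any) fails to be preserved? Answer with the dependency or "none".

SName, SCity -> PartNo, Color

Check SName, SCity → PartNo, Color: no single fragment contains all of {PartNo, SName, Color, SCity}, and the restricted closure of {SName, SCity} across the fragments never reaches {PartNo, Color}.
PName → SuppID is preserved.
PartNo → SName, Color is preserved.
SuppID → SCity is preserved.
Color → SName is preserved.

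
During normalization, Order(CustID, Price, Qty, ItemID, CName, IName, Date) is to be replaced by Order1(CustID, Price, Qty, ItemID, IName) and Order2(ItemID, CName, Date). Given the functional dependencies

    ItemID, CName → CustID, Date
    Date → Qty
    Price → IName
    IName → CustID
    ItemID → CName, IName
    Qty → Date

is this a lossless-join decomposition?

Common attributes: Order1 ∩ Order2 = {ItemID}.
Closure of {ItemID}: ItemID → CName, IName applies, adding CName, IName; ItemID, CName → CustID, Date applies, adding CustID, Date; Date → Qty applies, adding Qty. So (ItemID)⁺ = {CustID, Qty, ItemID, CName, IName, Date}.
This closure contains every attribute of Order2, so Order1 ∩ Order2 → Order2. The join is lossless.

Yes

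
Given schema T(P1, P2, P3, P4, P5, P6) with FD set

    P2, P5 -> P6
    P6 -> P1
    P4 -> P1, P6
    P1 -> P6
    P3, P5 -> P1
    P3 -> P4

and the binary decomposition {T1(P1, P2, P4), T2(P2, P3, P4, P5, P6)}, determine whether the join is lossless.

Common attributes: T1 ∩ T2 = {P2, P4}.
Closure of {P2, P4}: P4 → P1, P6 applies, adding P1, P6. So (P2, P4)⁺ = {P1, P2, P4, P6}.
This closure contains every attribute of T1, so T1 ∩ T2 → T1. The join is lossless.

Yes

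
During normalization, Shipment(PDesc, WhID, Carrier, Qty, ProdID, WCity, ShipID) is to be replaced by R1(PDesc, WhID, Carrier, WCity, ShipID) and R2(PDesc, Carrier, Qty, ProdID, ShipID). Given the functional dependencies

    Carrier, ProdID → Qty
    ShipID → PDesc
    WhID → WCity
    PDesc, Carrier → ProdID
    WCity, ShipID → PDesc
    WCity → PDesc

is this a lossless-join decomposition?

Common attributes: R1 ∩ R2 = {PDesc, Carrier, ShipID}.
Closure of {PDesc, Carrier, ShipID}: PDesc, Carrier → ProdID applies, adding ProdID; Carrier, ProdID → Qty applies, adding Qty. So (PDesc, Carrier, ShipID)⁺ = {PDesc, Carrier, Qty, ProdID, ShipID}.
This closure contains every attribute of R2, so R1 ∩ R2 → R2. The join is lossless.

Yes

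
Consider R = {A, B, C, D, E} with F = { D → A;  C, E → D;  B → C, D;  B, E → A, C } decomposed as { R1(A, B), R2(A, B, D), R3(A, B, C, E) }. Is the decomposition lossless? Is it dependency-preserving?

lossless but not dependency-preserving

Lossless test (chase): Rows 1 and 2 agree on B; apply B→C, D and equate their C, D entries. Rows 1 and 3 agree on B; apply B→C, D and equate their C, D entries. Row 3 is now all distinguished symbols — the join is lossless.
Dependency preservation: the restricted closure of {C, E} across the fragments never reaches {D}, so C, E → D cannot be enforced without a join — not preserved.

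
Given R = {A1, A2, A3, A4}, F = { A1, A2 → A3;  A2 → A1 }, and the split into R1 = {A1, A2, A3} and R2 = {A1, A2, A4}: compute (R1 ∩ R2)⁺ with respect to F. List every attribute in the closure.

R1 ∩ R2 = {A1, A2}.
A1, A2 → A3 applies, adding A3
Closure: {A1, A2, A3}.

A1, A2, A3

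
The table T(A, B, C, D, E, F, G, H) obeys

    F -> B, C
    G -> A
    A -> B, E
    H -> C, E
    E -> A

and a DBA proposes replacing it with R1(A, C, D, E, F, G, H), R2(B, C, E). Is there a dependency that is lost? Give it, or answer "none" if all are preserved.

Check F → B, C: no single fragment contains all of {B, C, F}, and the restricted closure of {F} across the fragments never reaches {B, C}.
G → A is preserved.
A → B, E is preserved.
H → C, E is preserved.
E → A is preserved.

F -> B, C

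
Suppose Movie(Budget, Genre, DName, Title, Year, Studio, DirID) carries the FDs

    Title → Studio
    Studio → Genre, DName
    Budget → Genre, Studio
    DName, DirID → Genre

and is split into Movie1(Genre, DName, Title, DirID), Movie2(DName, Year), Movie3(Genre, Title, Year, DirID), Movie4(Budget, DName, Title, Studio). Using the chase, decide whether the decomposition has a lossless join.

No

Chase test. Columns are Budget, Genre, DName, Title, Year, Studio, DirID; row i has aⱼ where attribute j ∈ Moviei, else bᵢⱼ.
Initial tableau (one row per fragment):
  row 1: b11 a2 a3 a4 b15 b16 a7
  row 2: b21 b22 a3 b24 a5 b26 b27
  row 3: b31 a2 b33 a4 a5 b36 a7
  row 4: a1 b42 a3 a4 b45 a6 b47
Rows 1 and 3 agree on Title; apply Title→Studio and equate their Studio entries.
Rows 1 and 4 agree on Title; apply Title→Studio and equate their Studio entries.
Rows 1 and 3 agree on Studio; apply Studio→Genre, DName and equate their Genre, DName entries.
Rows 1 and 4 agree on Studio; apply Studio→Genre, DName and equate their Genre, DName entries.
No row becomes fully distinguished — the join is lossy.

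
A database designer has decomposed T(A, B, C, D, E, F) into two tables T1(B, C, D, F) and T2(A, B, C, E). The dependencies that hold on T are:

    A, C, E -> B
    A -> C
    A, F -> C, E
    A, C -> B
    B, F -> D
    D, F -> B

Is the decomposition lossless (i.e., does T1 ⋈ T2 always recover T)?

No

Common attributes: T1 ∩ T2 = {B, C}.
No dependency enlarges {B, C}, so (B, C)⁺ = {B, C}.
The closure contains neither all of T1 = {B, C, D, F} nor all of T2 = {A, B, C, E}, so the common attributes are not a superkey of either fragment. The join is lossy.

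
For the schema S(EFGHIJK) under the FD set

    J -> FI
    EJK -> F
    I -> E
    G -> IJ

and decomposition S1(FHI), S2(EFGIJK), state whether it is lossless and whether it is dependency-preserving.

Lossless test: (FI)⁺ = {EFI}, which is a superkey of neither fragment — lossy.
Dependency preservation: every FD's attributes lie within a single fragment, so each can be enforced locally — preserved.

lossy but dependency-preserving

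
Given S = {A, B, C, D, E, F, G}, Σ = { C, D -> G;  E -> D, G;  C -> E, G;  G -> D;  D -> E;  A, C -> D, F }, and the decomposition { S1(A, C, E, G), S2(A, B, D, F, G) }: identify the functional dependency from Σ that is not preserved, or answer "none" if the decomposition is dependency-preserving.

Check A, C → D, F: no single fragment contains all of {A, C, D, F}, and the restricted closure of {A, C} across the fragments never reaches {D, F}.
C, D → G is preserved.
E → D, G is preserved.
C → E, G is preserved.
G → D is preserved.
D → E is preserved.

A, C -> D, F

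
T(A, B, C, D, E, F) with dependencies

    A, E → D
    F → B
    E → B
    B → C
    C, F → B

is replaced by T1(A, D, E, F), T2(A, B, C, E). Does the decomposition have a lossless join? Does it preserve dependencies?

Lossless test: (A, E)⁺ = {A, B, C, D, E}, which contains all of one fragment — lossless.
Dependency preservation: the restricted closure of {F} across the fragments never reaches {B}, so F → B cannot be enforced without a join — not preserved.

lossless but not dependency-preserving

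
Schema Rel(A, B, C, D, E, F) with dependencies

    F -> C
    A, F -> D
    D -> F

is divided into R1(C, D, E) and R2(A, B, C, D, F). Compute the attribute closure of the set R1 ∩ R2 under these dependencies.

C, D, F

R1 ∩ R2 = {C, D}.
D → F applies, adding F
Closure: {C, D, F}.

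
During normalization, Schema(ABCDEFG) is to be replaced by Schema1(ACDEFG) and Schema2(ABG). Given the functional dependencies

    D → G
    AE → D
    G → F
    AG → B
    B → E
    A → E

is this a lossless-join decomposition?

Yes

Common attributes: Schema1 ∩ Schema2 = {AG}.
Closure of {AG}: G → F applies, adding F; AG → B applies, adding B; B → E applies, adding E; AE → D applies, adding D. So (AG)⁺ = {ABDEFG}.
This closure contains every attribute of Schema2, so Schema1 ∩ Schema2 → Schema2. The join is lossless.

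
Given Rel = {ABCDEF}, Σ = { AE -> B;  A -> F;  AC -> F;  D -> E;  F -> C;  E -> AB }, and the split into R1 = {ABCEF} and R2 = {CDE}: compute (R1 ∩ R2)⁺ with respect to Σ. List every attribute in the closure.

ABCEF

R1 ∩ R2 = {CE}.
E → AB applies, adding AB
A → F applies, adding F
Closure: {ABCEF}.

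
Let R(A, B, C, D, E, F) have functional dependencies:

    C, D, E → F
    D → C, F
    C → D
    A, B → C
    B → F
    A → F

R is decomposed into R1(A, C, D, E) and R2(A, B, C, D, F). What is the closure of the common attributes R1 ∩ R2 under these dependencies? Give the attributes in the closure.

A, C, D, F

R1 ∩ R2 = {A, C, D}.
D → C, F applies, adding F
Closure: {A, C, D, F}.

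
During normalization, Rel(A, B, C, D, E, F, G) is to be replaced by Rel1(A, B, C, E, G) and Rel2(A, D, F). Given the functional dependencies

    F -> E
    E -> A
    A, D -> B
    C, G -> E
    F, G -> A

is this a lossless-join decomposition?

No

Common attributes: Rel1 ∩ Rel2 = {A}.
No dependency enlarges {A}, so (A)⁺ = {A}.
The closure contains neither all of Rel1 = {A, B, C, E, G} nor all of Rel2 = {A, D, F}, so the common attributes are not a superkey of either fragment. The join is lossy.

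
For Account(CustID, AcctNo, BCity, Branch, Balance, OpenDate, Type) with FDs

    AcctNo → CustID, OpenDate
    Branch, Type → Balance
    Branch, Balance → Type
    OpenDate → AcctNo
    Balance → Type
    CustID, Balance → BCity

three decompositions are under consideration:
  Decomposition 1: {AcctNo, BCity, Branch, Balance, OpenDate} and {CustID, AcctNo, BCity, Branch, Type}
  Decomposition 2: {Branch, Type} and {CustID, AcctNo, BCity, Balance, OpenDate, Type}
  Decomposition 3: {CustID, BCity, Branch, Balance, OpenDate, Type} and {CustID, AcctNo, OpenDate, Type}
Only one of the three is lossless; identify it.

Decomposition 1: common = {AcctNo, BCity, Branch}, closure = {CustID, AcctNo, BCity, Branch, OpenDate} → lossy.
Decomposition 2: common = {Type}, closure = {Type} → lossy.
Decomposition 3: common = {CustID, OpenDate, Type}, closure = {CustID, AcctNo, OpenDate, Type} → lossless.

Decomposition 3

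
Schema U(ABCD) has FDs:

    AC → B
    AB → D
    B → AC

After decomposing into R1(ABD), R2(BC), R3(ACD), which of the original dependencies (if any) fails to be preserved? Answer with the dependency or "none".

Check AC → B: no single fragment contains all of {ABC}, and the restricted closure of {AC} across the fragments never reaches {B}.
AB → D is preserved.
B → AC is preserved.

AC → B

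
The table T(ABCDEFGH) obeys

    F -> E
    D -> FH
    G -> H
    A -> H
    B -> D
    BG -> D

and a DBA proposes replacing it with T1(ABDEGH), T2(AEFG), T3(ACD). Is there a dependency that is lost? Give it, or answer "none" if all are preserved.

Check D → FH: no single fragment contains all of {DFH}, and the restricted closure of {D} across the fragments never reaches {FH}.
F → E is preserved.
G → H is preserved.
A → H is preserved.
B → D is preserved.
BG → D is preserved.

D -> FH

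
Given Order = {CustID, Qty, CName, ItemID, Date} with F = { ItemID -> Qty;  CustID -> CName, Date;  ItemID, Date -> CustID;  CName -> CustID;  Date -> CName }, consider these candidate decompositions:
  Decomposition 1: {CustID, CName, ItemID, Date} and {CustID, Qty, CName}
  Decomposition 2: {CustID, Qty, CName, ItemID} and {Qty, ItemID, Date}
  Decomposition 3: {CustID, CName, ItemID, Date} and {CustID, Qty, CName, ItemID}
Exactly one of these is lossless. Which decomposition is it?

Decomposition 3

Decomposition 1: common = {CustID, CName}, closure = {CustID, CName, Date} → lossy.
Decomposition 2: common = {Qty, ItemID}, closure = {Qty, ItemID} → lossy.
Decomposition 3: common = {CustID, CName, ItemID}, closure = {CustID, Qty, CName, ItemID, Date} → lossless.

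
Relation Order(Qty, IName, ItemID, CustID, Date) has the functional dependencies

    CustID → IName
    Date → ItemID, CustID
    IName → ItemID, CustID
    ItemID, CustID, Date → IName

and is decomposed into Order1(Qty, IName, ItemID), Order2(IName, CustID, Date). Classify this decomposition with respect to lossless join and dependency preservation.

lossy but dependency-preserving

Lossless test: (IName)⁺ = {IName, ItemID, CustID}, which is a superkey of neither fragment — lossy.
Dependency preservation: Date → ItemID, CustID; IName → ItemID, CustID; ItemID, CustID, Date → IName are not contained in any single fragment, but the restricted closure of each left-hand side across the fragments still reaches the right-hand side; the remaining FDs each lie inside some fragment. All dependencies are preserved.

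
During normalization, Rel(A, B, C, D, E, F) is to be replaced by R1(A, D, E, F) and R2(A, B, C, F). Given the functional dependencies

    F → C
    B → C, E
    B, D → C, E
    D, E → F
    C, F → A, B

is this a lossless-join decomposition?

Yes

Common attributes: R1 ∩ R2 = {A, F}.
Closure of {A, F}: F → C applies, adding C; C, F → A, B applies, adding B; B → C, E applies, adding E. So (A, F)⁺ = {A, B, C, E, F}.
This closure contains every attribute of R2, so R1 ∩ R2 → R2. The join is lossless.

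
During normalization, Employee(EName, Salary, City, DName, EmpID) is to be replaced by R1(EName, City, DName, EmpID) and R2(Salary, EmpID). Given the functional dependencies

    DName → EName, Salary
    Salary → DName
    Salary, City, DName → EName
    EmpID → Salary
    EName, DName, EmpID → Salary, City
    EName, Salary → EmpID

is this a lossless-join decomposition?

Yes

Common attributes: R1 ∩ R2 = {EmpID}.
Closure of {EmpID}: EmpID → Salary applies, adding Salary; Salary → DName applies, adding DName; DName → EName, Salary applies, adding EName; EName, DName, EmpID → Salary, City applies, adding City. So (EmpID)⁺ = {EName, Salary, City, DName, EmpID}.
This closure contains every attribute of R1, so R1 ∩ R2 → R1. The join is lossless.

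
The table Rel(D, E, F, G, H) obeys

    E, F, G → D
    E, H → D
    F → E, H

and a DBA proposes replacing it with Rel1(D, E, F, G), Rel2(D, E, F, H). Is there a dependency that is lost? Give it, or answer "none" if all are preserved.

E, F, G → D lies within Rel1.
E, H → D lies within Rel2.
F → E, H lies within Rel2.
Every dependency is enforceable on the fragments, so the decomposition is dependency-preserving.

none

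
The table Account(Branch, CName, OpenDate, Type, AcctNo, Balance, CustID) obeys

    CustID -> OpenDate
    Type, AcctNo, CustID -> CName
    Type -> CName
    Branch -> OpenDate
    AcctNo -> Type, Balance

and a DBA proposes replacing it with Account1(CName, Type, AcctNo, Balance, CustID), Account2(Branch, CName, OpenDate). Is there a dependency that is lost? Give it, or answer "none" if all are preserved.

CustID -> OpenDate

Check CustID → OpenDate: no single fragment contains all of {OpenDate, CustID}, and the restricted closure of {CustID} across the fragments never reaches {OpenDate}.
Type, AcctNo, CustID → CName is preserved.
Type → CName is preserved.
Branch → OpenDate is preserved.
AcctNo → Type, Balance is preserved.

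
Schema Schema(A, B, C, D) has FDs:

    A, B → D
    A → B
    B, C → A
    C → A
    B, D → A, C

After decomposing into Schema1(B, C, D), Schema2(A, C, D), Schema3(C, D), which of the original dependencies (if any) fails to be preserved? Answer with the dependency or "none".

A, B → D: restricted closure across fragments reaches D.
A → B: restricted closure across fragments reaches B.
B, C → A: restricted closure across fragments reaches A.
C → A lies within Schema2.
B, D → A, C: restricted closure across fragments reaches A, C.
Every dependency is enforceable on the fragments, so the decomposition is dependency-preserving.

none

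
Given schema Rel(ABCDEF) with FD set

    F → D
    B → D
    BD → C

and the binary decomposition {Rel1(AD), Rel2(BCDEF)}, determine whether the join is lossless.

Common attributes: Rel1 ∩ Rel2 = {D}.
No dependency enlarges {D}, so (D)⁺ = {D}.
The closure contains neither all of Rel1 = {AD} nor all of Rel2 = {BCDEF}, so the common attributes are not a superkey of either fragment. The join is lossy.

No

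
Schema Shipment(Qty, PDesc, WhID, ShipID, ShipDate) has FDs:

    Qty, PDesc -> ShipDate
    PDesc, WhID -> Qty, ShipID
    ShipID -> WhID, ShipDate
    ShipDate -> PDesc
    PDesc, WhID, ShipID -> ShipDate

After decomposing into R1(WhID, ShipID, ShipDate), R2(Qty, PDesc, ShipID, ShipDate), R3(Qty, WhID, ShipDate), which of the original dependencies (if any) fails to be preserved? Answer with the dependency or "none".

Check PDesc, WhID → Qty, ShipID: no single fragment contains all of {Qty, PDesc, WhID, ShipID}, and the restricted closure of {PDesc, WhID} across the fragments never reaches {Qty, ShipID}.
Qty, PDesc → ShipDate is preserved.
ShipID → WhID, ShipDate is preserved.
ShipDate → PDesc is preserved.
PDesc, WhID, ShipID → ShipDate is preserved.

PDesc, WhID -> Qty, ShipID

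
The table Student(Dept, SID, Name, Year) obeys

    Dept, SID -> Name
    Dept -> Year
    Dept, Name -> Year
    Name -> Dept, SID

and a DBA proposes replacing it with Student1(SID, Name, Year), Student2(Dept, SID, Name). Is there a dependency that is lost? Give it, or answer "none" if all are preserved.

Dept -> Year

Check Dept → Year: no single fragment contains all of {Dept, Year}, and the restricted closure of {Dept} across the fragments never reaches {Year}.
Dept, SID → Name is preserved.
Dept, Name → Year is preserved.
Name → Dept, SID is preserved.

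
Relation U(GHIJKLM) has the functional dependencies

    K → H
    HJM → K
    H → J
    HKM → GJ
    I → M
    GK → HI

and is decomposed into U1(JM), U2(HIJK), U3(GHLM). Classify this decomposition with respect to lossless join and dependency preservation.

lossy and not dependency-preserving

Lossless test (chase): Rows 2 and 3 agree on H; apply H→J and equate their J entries. No row becomes fully distinguished — the join is lossy.
Dependency preservation: the restricted closure of {HJM} across the fragments never reaches {K}, so HJM → K cannot be enforced without a join — not preserved.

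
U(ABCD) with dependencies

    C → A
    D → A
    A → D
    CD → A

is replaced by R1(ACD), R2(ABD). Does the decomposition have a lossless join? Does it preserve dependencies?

Lossless test: (AD)⁺ = {AD}, which is a superkey of neither fragment — lossy.
Dependency preservation: every FD's attributes lie within a single fragment, so each can be enforced locally — preserved.

lossy but dependency-preserving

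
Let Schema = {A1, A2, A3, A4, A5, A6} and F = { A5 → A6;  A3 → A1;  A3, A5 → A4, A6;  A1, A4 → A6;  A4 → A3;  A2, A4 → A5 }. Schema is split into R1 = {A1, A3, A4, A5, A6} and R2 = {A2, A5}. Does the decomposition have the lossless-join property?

Common attributes: R1 ∩ R2 = {A5}.
Closure of {A5}: A5 → A6 applies, adding A6. So (A5)⁺ = {A5, A6}.
The closure contains neither all of R1 = {A1, A3, A4, A5, A6} nor all of R2 = {A2, A5}, so the common attributes are not a superkey of either fragment. The join is lossy.

No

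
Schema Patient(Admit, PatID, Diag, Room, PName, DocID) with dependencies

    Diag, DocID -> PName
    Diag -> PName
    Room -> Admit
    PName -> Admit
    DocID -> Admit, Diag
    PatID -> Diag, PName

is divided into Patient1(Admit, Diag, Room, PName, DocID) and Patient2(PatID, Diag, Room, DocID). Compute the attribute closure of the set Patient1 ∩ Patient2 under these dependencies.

Patient1 ∩ Patient2 = {Diag, Room, DocID}.
Diag, DocID → PName applies, adding PName
Room → Admit applies, adding Admit
Closure: {Admit, Diag, Room, PName, DocID}.

Admit, Diag, Room, PName, DocID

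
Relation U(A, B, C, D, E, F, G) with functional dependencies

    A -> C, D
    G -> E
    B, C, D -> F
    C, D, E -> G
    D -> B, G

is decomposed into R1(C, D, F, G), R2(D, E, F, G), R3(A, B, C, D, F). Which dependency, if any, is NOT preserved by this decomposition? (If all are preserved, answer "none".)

none

A → C, D lies within R3.
G → E lies within R2.
B, C, D → F lies within R3.
C, D, E → G: restricted closure across fragments reaches G.
D → B, G: restricted closure across fragments reaches B, G.
Every dependency is enforceable on the fragments, so the decomposition is dependency-preserving.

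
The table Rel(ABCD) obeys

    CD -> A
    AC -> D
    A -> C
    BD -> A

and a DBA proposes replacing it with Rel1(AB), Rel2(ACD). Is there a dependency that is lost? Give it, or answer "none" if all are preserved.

BD -> A

Check BD → A: no single fragment contains all of {ABD}, and the restricted closure of {BD} across the fragments never reaches {A}.
CD → A is preserved.
AC → D is preserved.
A → C is preserved.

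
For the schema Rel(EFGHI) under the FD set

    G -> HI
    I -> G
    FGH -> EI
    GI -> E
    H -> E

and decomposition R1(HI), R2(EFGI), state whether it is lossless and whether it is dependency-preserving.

Lossless test: (I)⁺ = {EGHI}, which contains all of one fragment — lossless.
Dependency preservation: the restricted closure of {H} across the fragments never reaches {E}, so H → E cannot be enforced without a join — not preserved.

lossless but not dependency-preserving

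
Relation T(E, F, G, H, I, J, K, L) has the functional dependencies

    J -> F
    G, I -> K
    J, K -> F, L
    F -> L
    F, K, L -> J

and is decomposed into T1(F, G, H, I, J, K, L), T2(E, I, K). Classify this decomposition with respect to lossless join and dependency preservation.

lossy but dependency-preserving

Lossless test: (I, K)⁺ = {I, K}, which is a superkey of neither fragment — lossy.
Dependency preservation: every FD's attributes lie within a single fragment, so each can be enforced locally — preserved.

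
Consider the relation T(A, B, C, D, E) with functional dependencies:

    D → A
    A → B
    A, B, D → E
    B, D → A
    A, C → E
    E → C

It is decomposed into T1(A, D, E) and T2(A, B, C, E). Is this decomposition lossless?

Yes

Common attributes: T1 ∩ T2 = {A, E}.
Closure of {A, E}: A → B applies, adding B; E → C applies, adding C. So (A, E)⁺ = {A, B, C, E}.
This closure contains every attribute of T2, so T1 ∩ T2 → T2. The join is lossless.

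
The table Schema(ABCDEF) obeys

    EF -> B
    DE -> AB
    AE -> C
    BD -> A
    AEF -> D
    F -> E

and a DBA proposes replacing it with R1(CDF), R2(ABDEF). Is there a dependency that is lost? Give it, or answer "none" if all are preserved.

Check AE → C: no single fragment contains all of {ACE}, and the restricted closure of {AE} across the fragments never reaches {C}.
EF → B is preserved.
DE → AB is preserved.
BD → A is preserved.
AEF → D is preserved.
F → E is preserved.

AE -> C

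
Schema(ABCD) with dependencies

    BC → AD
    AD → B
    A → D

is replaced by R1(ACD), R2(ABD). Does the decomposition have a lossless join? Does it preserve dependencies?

lossless but not dependency-preserving

Lossless test: (AD)⁺ = {ABD}, which contains all of one fragment — lossless.
Dependency preservation: the restricted closure of {BC} across the fragments never reaches {AD}, so BC → AD cannot be enforced without a join — not preserved.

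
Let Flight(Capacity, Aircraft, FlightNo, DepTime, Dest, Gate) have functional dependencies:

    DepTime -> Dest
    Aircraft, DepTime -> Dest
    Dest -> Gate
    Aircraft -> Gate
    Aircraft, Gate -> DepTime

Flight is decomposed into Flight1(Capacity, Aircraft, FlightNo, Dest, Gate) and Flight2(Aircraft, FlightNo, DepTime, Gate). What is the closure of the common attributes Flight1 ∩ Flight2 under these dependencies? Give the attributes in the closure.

Flight1 ∩ Flight2 = {Aircraft, FlightNo, Gate}.
Aircraft, Gate → DepTime applies, adding DepTime
DepTime → Dest applies, adding Dest
Closure: {Aircraft, FlightNo, DepTime, Dest, Gate}.

Aircraft, FlightNo, DepTime, Dest, Gate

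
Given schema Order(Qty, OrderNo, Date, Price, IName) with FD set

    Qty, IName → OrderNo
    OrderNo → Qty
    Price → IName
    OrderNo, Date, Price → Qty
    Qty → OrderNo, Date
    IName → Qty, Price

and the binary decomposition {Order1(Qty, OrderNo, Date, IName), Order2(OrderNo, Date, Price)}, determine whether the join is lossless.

Common attributes: Order1 ∩ Order2 = {OrderNo, Date}.
Closure of {OrderNo, Date}: OrderNo → Qty applies, adding Qty. So (OrderNo, Date)⁺ = {Qty, OrderNo, Date}.
The closure contains neither all of Order1 = {Qty, OrderNo, Date, IName} nor all of Order2 = {OrderNo, Date, Price}, so the common attributes are not a superkey of either fragment. The join is lossy.

No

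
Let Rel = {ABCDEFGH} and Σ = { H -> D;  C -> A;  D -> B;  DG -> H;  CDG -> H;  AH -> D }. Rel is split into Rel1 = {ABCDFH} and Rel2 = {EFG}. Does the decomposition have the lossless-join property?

Common attributes: Rel1 ∩ Rel2 = {F}.
No dependency enlarges {F}, so (F)⁺ = {F}.
The closure contains neither all of Rel1 = {ABCDFH} nor all of Rel2 = {EFG}, so the common attributes are not a superkey of either fragment. The join is lossy.

No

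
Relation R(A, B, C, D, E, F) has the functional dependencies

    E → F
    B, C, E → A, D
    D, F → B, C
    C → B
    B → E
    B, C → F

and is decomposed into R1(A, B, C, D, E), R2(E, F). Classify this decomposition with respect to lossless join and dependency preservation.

lossless but not dependency-preserving

Lossless test: (E)⁺ = {E, F}, which contains all of one fragment — lossless.
Dependency preservation: the restricted closure of {D, F} across the fragments never reaches {B, C}, so D, F → B, C cannot be enforced without a join — not preserved.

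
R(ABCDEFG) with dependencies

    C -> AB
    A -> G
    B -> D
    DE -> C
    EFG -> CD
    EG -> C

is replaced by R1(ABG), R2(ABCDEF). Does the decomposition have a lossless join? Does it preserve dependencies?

Lossless test: (AB)⁺ = {ABDG}, which contains all of one fragment — lossless.
Dependency preservation: the restricted closure of {EFG} across the fragments never reaches {CD}, so EFG → CD cannot be enforced without a join — not preserved.

lossless but not dependency-preserving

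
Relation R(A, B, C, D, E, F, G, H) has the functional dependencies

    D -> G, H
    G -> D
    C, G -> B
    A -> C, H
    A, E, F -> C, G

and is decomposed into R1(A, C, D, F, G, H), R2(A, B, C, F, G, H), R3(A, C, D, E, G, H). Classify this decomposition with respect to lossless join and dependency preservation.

Lossless test (chase): Rows 1 and 2 agree on G; apply G→D and equate their D entries. Rows 1 and 2 agree on C, G; apply C, G→B and equate their B entries. Rows 1 and 3 agree on C, G; apply C, G→B and equate their B entries. No row becomes fully distinguished — the join is lossy.
Dependency preservation: the restricted closure of {A, E, F} across the fragments never reaches {C, G}, so A, E, F → C, G cannot be enforced without a join — not preserved.

lossy and not dependency-preserving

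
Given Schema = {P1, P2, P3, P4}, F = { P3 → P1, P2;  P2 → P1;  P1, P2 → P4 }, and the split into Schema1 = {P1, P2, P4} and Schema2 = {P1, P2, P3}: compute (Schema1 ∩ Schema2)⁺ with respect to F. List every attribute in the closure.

Schema1 ∩ Schema2 = {P1, P2}.
P1, P2 → P4 applies, adding P4
Closure: {P1, P2, P4}.

P1, P2, P4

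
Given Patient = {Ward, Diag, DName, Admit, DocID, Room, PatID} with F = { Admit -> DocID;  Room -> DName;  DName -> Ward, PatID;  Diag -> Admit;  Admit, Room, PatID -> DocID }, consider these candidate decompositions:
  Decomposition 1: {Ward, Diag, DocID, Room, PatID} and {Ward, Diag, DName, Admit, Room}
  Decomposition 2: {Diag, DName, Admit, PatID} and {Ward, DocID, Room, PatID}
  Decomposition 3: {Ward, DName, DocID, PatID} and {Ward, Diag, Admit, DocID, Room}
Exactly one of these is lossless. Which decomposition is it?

Decomposition 1: common = {Ward, Diag, Room}, closure = {Ward, Diag, DName, Admit, DocID, Room, PatID} → lossless.
Decomposition 2: common = {PatID}, closure = {PatID} → lossy.
Decomposition 3: common = {Ward, DocID}, closure = {Ward, DocID} → lossy.

Decomposition 1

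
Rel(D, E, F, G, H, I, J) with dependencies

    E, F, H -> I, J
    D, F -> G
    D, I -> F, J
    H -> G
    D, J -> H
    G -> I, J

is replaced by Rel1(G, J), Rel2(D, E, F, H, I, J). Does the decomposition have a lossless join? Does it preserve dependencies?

lossy and not dependency-preserving

Lossless test: (J)⁺ = {J}, which is a superkey of neither fragment — lossy.
Dependency preservation: the restricted closure of {D, F} across the fragments never reaches {G}, so D, F → G cannot be enforced without a join — not preserved.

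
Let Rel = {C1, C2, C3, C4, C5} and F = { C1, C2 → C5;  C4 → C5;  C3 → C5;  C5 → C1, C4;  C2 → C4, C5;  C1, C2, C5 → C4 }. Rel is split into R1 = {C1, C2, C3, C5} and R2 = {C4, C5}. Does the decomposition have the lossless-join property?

Yes

Common attributes: R1 ∩ R2 = {C5}.
Closure of {C5}: C5 → C1, C4 applies, adding C1, C4. So (C5)⁺ = {C1, C4, C5}.
This closure contains every attribute of R2, so R1 ∩ R2 → R2. The join is lossless.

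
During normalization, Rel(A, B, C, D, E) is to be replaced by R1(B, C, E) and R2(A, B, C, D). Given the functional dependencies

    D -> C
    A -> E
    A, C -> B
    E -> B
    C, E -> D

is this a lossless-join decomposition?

No

Common attributes: R1 ∩ R2 = {B, C}.
No dependency enlarges {B, C}, so (B, C)⁺ = {B, C}.
The closure contains neither all of R1 = {B, C, E} nor all of R2 = {A, B, C, D}, so the common attributes are not a superkey of either fragment. The join is lossy.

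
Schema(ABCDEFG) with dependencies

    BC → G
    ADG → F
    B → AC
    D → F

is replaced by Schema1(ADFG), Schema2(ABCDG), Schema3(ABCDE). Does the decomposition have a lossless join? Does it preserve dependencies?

Lossless test (chase): Rows 2 and 3 agree on BC; apply BC→G and equate their G entries. Rows 1 and 2 agree on ADG; apply ADG→F and equate their F entries. Rows 1 and 3 agree on ADG; apply ADG→F and equate their F entries. Row 3 is now all distinguished symbols — the join is lossless.
Dependency preservation: every FD's attributes lie within a single fragment, so each can be enforced locally — preserved.

lossless and dependency-preserving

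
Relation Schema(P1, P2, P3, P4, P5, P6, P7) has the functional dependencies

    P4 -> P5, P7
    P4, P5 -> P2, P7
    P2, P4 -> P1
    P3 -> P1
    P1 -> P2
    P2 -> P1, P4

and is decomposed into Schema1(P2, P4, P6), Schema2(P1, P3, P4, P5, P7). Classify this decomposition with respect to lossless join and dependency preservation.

lossy but dependency-preserving

Lossless test: (P4)⁺ = {P1, P2, P4, P5, P7}, which is a superkey of neither fragment — lossy.
Dependency preservation: P4, P5 → P2, P7; P2, P4 → P1; P1 → P2; P2 → P1, P4 are not contained in any single fragment, but the restricted closure of each left-hand side across the fragments still reaches the right-hand side; the remaining FDs each lie inside some fragment. All dependencies are preserved.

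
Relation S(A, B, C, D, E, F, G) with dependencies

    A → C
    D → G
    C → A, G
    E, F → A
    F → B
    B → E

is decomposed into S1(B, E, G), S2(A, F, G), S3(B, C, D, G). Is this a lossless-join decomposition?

Chase test. Columns are A, B, C, D, E, F, G; row i has aⱼ where attribute j ∈ Si, else bᵢⱼ.
Initial tableau (one row per fragment):
  row 1: b11 a2 b13 b14 a5 b16 a7
  row 2: a1 b22 b23 b24 b25 a6 a7
  row 3: b31 a2 a3 a4 b35 b36 a7
Rows 1 and 3 agree on B; apply B→E and equate their E entries.
No row becomes fully distinguished — the join is lossy.

No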